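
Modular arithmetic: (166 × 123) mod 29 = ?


166 × 123 = 20418
20418 mod 29 = 2


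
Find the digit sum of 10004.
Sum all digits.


1 + 0 + 0 + 0 + 4 = 5


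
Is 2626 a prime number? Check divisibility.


2626 / 2 = 1313 (exact division)
2626 is NOT prime.

No, 2626 is not prime


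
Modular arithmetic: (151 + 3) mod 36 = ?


151 + 3 = 154
154 mod 36 = 10


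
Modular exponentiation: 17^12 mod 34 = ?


17^1 mod 34 = 17
17^2 mod 34 = 17
17^3 mod 34 = 17
17^4 mod 34 = 17
17^5 mod 34 = 17
17^6 mod 34 = 17
17^7 mod 34 = 17
17^8 mod 34 = 17
17^9 mod 34 = 17
17^10 mod 34 = 17
17^11 mod 34 = 17
17^12 mod 34 = 17


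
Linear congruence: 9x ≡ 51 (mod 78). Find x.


GCD(9, 78) = 3 divides 51
Divide: 3x ≡ 17 (mod 26)
x ≡ 23 (mod 26)


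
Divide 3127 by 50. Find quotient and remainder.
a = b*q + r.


3127 = 50 * 62 + 27
Check: 3100 + 27 = 3127

q = 62, r = 27


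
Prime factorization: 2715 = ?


2715 / 3 = 905
905 / 5 = 181
181 / 181 = 1
2715 = 3 × 5 × 181


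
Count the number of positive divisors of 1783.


1783 = 1783^1
d(1783) = (1+1) = 2

2 divisors


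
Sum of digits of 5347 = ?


5 + 3 + 4 + 7 = 19


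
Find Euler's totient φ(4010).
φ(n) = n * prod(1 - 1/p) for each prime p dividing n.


4010 = 2 × 5 × 401
Prime factors: 2, 5, 401
φ(4010) = 4010 × (1-1/2) × (1-1/5) × (1-1/401)
= 4010 × 1/2 × 4/5 × 400/401 = 1600

φ(4010) = 1600


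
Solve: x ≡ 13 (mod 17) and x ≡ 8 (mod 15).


M = 17*15 = 255
M1 = M/17 = 15, M2 = M/15 = 17
M1^(-1) mod 17 = 8, M2^(-1) mod 15 = 8
x = 13*15*8 + 8*17*8 = 2648
2648 mod 255 = 98
Check: 98 mod 17 = 13 ✓, 98 mod 15 = 8 ✓

x ≡ 98 (mod 255)


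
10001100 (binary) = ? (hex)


10001100 (base 2) = 140 (decimal)
140 (decimal) = 8C (base 16)


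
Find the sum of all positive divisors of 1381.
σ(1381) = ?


Divisors of 1381: 1, 1381
Sum = 1 + 1381 = 1382

σ(1381) = 1382


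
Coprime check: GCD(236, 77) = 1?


Euclidean algorithm:
236 = 3 * 77 + 5
77 = 15 * 5 + 2
5 = 2 * 2 + 1
2 = 2 * 1 + 0
GCD(236, 77) = 1

Yes, coprime (GCD = 1)


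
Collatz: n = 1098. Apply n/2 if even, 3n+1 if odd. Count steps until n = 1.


1098 → 549 → 1648 → 824 → 412 → 206 → 103 → 310 → 155 → 466 → 233 → 700 → 350 → 175 → 526 → 263 → 790 → 395 → 1186 → 593 → 1780 → 890 → 445 → 1336 → 668 → 334 → 167 → 502 → 251 → 754 → 377 → 1132 → 566 → 283 → 850 → 425 → 1276 → 638 → 319 → 958 → 479 → 1438 → 719 → 2158 → 1079 → 3238 → 1619 → 4858 → 2429 → 7288 → 3644 → 1822 → 911 → 2734 → 1367 → 4102 → 2051 → 6154 → 3077 → 9232 → 4616 → 2308 → 1154 → 577 → 1732 → 866 → 433 → 1300 → 650 → 325 → 976 → 488 → 244 → 122 → 61 → 184 → 92 → 46 → 23 → 70 → 35 → 106 → 53 → 160 → 80 → 40 → 20 → 10 → 5 → 16 → 8 → 4 → 2 → 1
Total steps = 93

93 steps


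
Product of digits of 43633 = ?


4 × 3 × 6 × 3 × 3 = 648


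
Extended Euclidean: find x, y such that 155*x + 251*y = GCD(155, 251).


Tabular extended Euclidean (each row: r = 155*s + 251*t):
r=155, s=1, t=0
r=251, s=0, t=1
q=0: r=155, s=1, t=0   [155*(1) + 251*(0) = 155]
q=1: r=96, s=-1, t=1   [155*(-1) + 251*(1) = 96]
q=1: r=59, s=2, t=-1   [155*(2) + 251*(-1) = 59]
q=1: r=37, s=-3, t=2   [155*(-3) + 251*(2) = 37]
q=1: r=22, s=5, t=-3   [155*(5) + 251*(-3) = 22]
q=1: r=15, s=-8, t=5   [155*(-8) + 251*(5) = 15]
q=1: r=7, s=13, t=-8   [155*(13) + 251*(-8) = 7]
q=2: r=1, s=-34, t=21   [155*(-34) + 251*(21) = 1]
q=7: r=0, s=251, t=-155   [155*(251) + 251*(-155) = 0]
GCD = 1; from the row with r=1: x=-34, y=21
Check: 155*(-34) + 251*(21) = -5270 + 5271 = 1

GCD = 1, x = -34, y = 21


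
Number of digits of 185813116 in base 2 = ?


185813116 in base 2 = 1011000100110100100001111100
Number of digits = 28

28 digits (base 2)


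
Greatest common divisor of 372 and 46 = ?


372 = 8 * 46 + 4
46 = 11 * 4 + 2
4 = 2 * 2 + 0
GCD = 2


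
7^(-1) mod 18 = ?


Use the extended Euclidean algorithm on (18, 7); each row r = 18*s + 7*t:
r=18, s=1, t=0
r=7, s=0, t=1
q=2: r=4, s=1, t=-2   [18*(1) + 7*(-2) = 4]
q=1: r=3, s=-1, t=3   [18*(-1) + 7*(3) = 3]
q=1: r=1, s=2, t=-5   [18*(2) + 7*(-5) = 1]
q=3: r=0, s=-7, t=18   [18*(-7) + 7*(18) = 0]
GCD = 1 with t = -5, so 7*(-5) ≡ 1 (mod 18)
Inverse = -5 mod 18 = 13
Check: 7 * 13 = 91 ≡ 1 (mod 18)

7^(-1) ≡ 13 (mod 18)


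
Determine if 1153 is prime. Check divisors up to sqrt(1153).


Check divisors up to sqrt(1153) = 33.9559
No divisors found.
1153 is prime.

Yes, 1153 is prime


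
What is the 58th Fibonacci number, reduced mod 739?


F(k) mod 739 for k=1..58:
1, 1, 2, 3, 5, 8, 13, 21, 34, 55, 89, 144, 233, 377, 610, 248, 119, 367, 486, 114, 600, 714, 575, 550, 386, 197, 583, 41, 624, 665, 550, 476, 287, 24, 311, 335, 646, 242, 149, 391, 540, 192, 732, 185, 178, 363, 541, 165, 706, 132, 99, 231, 330, 561, 152, 713, 126, 100
F(58) mod 739 = 100


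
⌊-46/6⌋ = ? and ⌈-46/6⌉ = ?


-46/6 = -7.6667
floor = -8
ceil = -7

floor = -8, ceil = -7


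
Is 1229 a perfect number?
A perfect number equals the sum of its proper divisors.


Proper divisors of 1229: 1
Sum = 1 = 1

No, 1229 is not perfect (1 ≠ 1229)


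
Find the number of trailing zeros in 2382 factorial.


floor(2382/5) = 476
floor(2382/25) = 95
floor(2382/125) = 19
floor(2382/625) = 3
Total = 593

593 trailing zeros


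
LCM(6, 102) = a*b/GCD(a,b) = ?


GCD(6, 102) = 6
LCM = 6*102/6 = 612/6 = 102

LCM = 102


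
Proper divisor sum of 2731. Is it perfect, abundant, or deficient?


Proper divisors: 1
Sum = 1 = 1
1 < 2731 → deficient

s(2731) = 1 (deficient)


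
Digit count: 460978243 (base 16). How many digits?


460978243 in base 16 = 1B79F843
Number of digits = 8

8 digits (base 16)


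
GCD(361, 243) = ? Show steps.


361 = 1 * 243 + 118
243 = 2 * 118 + 7
118 = 16 * 7 + 6
7 = 1 * 6 + 1
6 = 6 * 1 + 0
GCD = 1


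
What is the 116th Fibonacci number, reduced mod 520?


F(k) mod 520 for k=1..116:
1, 1, 2, 3, 5, 8, 13, 21, 34, 55, 89, 144, 233, 377, 90, 467, 37, 504, 21, 5, 26, 31, 57, 88, 145, 233, 378, 91, 469, 40, 509, 29, 18, 47, 65, 112, 177, 289, 466, 235, 181, 416, 77, 493, 50, 23, 73, 96, 169, 265, 434, 179, 93, 272, 365, 117, 482, 79, 41, 120, 161, 281, 442, 203, 125, 328, 453, 261, 194, 455, 129, 64, 193, 257, 450, 187, 117, 304, 421, 205, 106, 311, 417, 208, 105, 313, 418, 211, 109, 320, 429, 229, 138, 367, 505, 352, 337, 169, 506, 155, 141, 296, 437, 213, 130, 343, 473, 296, 249, 25, 274, 299, 53, 352, 405, 237
F(116) mod 520 = 237


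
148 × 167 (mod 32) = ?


148 × 167 = 24716
24716 mod 32 = 12


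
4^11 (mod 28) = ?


4^1 mod 28 = 4
4^2 mod 28 = 16
4^3 mod 28 = 8
4^4 mod 28 = 4
4^5 mod 28 = 16
4^6 mod 28 = 8
4^7 mod 28 = 4
4^8 mod 28 = 16
4^9 mod 28 = 8
4^10 mod 28 = 4
4^11 mod 28 = 16


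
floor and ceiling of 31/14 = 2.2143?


31/14 = 2.2143
floor = 2
ceil = 3

floor = 2, ceil = 3


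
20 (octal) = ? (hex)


20 (base 8) = 16 (decimal)
16 (decimal) = 10 (base 16)


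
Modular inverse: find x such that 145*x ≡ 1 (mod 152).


Use the extended Euclidean algorithm on (152, 145); each row r = 152*s + 145*t:
r=152, s=1, t=0
r=145, s=0, t=1
q=1: r=7, s=1, t=-1   [152*(1) + 145*(-1) = 7]
q=20: r=5, s=-20, t=21   [152*(-20) + 145*(21) = 5]
q=1: r=2, s=21, t=-22   [152*(21) + 145*(-22) = 2]
q=2: r=1, s=-62, t=65   [152*(-62) + 145*(65) = 1]
q=2: r=0, s=145, t=-152   [152*(145) + 145*(-152) = 0]
GCD = 1 with t = 65, so 145*(65) ≡ 1 (mod 152)
Inverse = 65 mod 152 = 65
Check: 145 * 65 = 9425 ≡ 1 (mod 152)

145^(-1) ≡ 65 (mod 152)


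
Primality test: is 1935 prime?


1935 / 3 = 645 (exact division)
1935 is NOT prime.

No, 1935 is not prime


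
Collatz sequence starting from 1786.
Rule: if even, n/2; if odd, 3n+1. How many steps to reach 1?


1786 → 893 → 2680 → 1340 → 670 → 335 → 1006 → 503 → 1510 → 755 → 2266 → 1133 → 3400 → 1700 → 850 → 425 → 1276 → 638 → 319 → 958 → 479 → 1438 → 719 → 2158 → 1079 → 3238 → 1619 → 4858 → 2429 → 7288 → 3644 → 1822 → 911 → 2734 → 1367 → 4102 → 2051 → 6154 → 3077 → 9232 → 4616 → 2308 → 1154 → 577 → 1732 → 866 → 433 → 1300 → 650 → 325 → 976 → 488 → 244 → 122 → 61 → 184 → 92 → 46 → 23 → 70 → 35 → 106 → 53 → 160 → 80 → 40 → 20 → 10 → 5 → 16 → 8 → 4 → 2 → 1
Total steps = 73

73 steps


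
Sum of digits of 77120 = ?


7 + 7 + 1 + 2 + 0 = 17


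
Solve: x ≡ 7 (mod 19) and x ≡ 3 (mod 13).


M = 19*13 = 247
M1 = M/19 = 13, M2 = M/13 = 19
M1^(-1) mod 19 = 3, M2^(-1) mod 13 = 11
x = 7*13*3 + 3*19*11 = 900
900 mod 247 = 159
Check: 159 mod 19 = 7 ✓, 159 mod 13 = 3 ✓

x ≡ 159 (mod 247)


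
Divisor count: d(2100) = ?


2100 = 2^2 × 3^1 × 5^2 × 7^1
d(2100) = (2+1) × (1+1) × (2+1) × (1+1) = 36

36 divisors


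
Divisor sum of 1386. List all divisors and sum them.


Divisors of 1386: 1, 2, 3, 6, 7, 9, 11, 14, 18, 21, 22, 33, 42, 63, 66, 77, 99, 126, 154, 198, 231, 462, 693, 1386
Sum = 1 + 2 + 3 + 6 + 7 + 9 + 11 + 14 + 18 + 21 + 22 + 33 + 42 + 63 + 66 + 77 + 99 + 126 + 154 + 198 + 231 + 462 + 693 + 1386 = 3744

σ(1386) = 3744


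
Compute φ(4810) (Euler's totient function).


4810 = 2 × 5 × 13 × 37
Prime factors: 2, 5, 13, 37
φ(4810) = 4810 × (1-1/2) × (1-1/5) × (1-1/13) × (1-1/37)
= 4810 × 1/2 × 4/5 × 12/13 × 36/37 = 1728

φ(4810) = 1728


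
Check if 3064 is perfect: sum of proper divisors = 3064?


Proper divisors of 3064: 1, 2, 4, 8, 383, 766, 1532
Sum = 1 + 2 + 4 + 8 + 383 + 766 + 1532 = 2696

No, 3064 is not perfect (2696 ≠ 3064)


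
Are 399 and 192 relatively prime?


Euclidean algorithm:
399 = 2 * 192 + 15
192 = 12 * 15 + 12
15 = 1 * 12 + 3
12 = 4 * 3 + 0
GCD(399, 192) = 3

No, not coprime (GCD = 3)


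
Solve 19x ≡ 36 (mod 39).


GCD(19, 39) = 1, unique solution
a^(-1) mod 39 = 37
x = 37 * 36 mod 39 = 6

x ≡ 6 (mod 39)


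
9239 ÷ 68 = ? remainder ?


9239 = 68 * 135 + 59
Check: 9180 + 59 = 9239

q = 135, r = 59


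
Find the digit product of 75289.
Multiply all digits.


7 × 5 × 2 × 8 × 9 = 5040


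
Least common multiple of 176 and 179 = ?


GCD(176, 179) = 1
LCM = 176*179/1 = 31504/1 = 31504

LCM = 31504


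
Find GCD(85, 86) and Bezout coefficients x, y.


Tabular extended Euclidean (each row: r = 85*s + 86*t):
r=85, s=1, t=0
r=86, s=0, t=1
q=0: r=85, s=1, t=0   [85*(1) + 86*(0) = 85]
q=1: r=1, s=-1, t=1   [85*(-1) + 86*(1) = 1]
q=85: r=0, s=86, t=-85   [85*(86) + 86*(-85) = 0]
GCD = 1; from the row with r=1: x=-1, y=1
Check: 85*(-1) + 86*(1) = -85 + 86 = 1

GCD = 1, x = -1, y = 1


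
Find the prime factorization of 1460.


1460 / 2 = 730
730 / 2 = 365
365 / 5 = 73
73 / 73 = 1
1460 = 2^2 × 5 × 73


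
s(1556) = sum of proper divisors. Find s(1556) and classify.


Proper divisors: 1, 2, 4, 389, 778
Sum = 1 + 2 + 4 + 389 + 778 = 1174
1174 < 1556 → deficient

s(1556) = 1174 (deficient)


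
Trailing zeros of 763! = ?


floor(763/5) = 152
floor(763/25) = 30
floor(763/125) = 6
floor(763/625) = 1
Total = 189

189 trailing zeros


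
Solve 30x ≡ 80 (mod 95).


GCD(30, 95) = 5 divides 80
Divide: 6x ≡ 16 (mod 19)
x ≡ 9 (mod 19)


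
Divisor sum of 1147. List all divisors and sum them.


Divisors of 1147: 1, 31, 37, 1147
Sum = 1 + 31 + 37 + 1147 = 1216

σ(1147) = 1216


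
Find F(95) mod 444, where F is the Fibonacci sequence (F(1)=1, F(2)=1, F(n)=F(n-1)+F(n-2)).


F(k) mod 444 for k=1..95:
1, 1, 2, 3, 5, 8, 13, 21, 34, 55, 89, 144, 233, 377, 166, 99, 265, 364, 185, 105, 290, 395, 241, 192, 433, 181, 170, 351, 77, 428, 61, 45, 106, 151, 257, 408, 221, 185, 406, 147, 109, 256, 365, 177, 98, 275, 373, 204, 133, 337, 26, 363, 389, 308, 253, 117, 370, 43, 413, 12, 425, 437, 418, 411, 385, 352, 293, 201, 50, 251, 301, 108, 409, 73, 38, 111, 149, 260, 409, 225, 190, 415, 161, 132, 293, 425, 274, 255, 85, 340, 425, 321, 302, 179, 37
F(95) mod 444 = 37


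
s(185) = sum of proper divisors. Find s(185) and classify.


Proper divisors: 1, 5, 37
Sum = 1 + 5 + 37 = 43
43 < 185 → deficient

s(185) = 43 (deficient)


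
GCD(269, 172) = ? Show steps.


269 = 1 * 172 + 97
172 = 1 * 97 + 75
97 = 1 * 75 + 22
75 = 3 * 22 + 9
22 = 2 * 9 + 4
9 = 2 * 4 + 1
4 = 4 * 1 + 0
GCD = 1


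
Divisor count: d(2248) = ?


2248 = 2^3 × 281^1
d(2248) = (3+1) × (1+1) = 8

8 divisors


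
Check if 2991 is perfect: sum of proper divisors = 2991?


Proper divisors of 2991: 1, 3, 997
Sum = 1 + 3 + 997 = 1001

No, 2991 is not perfect (1001 ≠ 2991)


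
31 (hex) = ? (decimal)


31 (base 16) = 49 (decimal)
49 (decimal) = 49 (base 10)


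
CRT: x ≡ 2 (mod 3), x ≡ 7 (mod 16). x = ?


M = 3*16 = 48
M1 = M/3 = 16, M2 = M/16 = 3
M1^(-1) mod 3 = 1, M2^(-1) mod 16 = 11
x = 2*16*1 + 7*3*11 = 263
263 mod 48 = 23
Check: 23 mod 3 = 2 ✓, 23 mod 16 = 7 ✓

x ≡ 23 (mod 48)


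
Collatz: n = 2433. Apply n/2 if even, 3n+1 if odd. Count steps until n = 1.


2433 → 7300 → 3650 → 1825 → 5476 → 2738 → 1369 → 4108 → 2054 → 1027 → 3082 → 1541 → 4624 → 2312 → 1156 → 578 → 289 → 868 → 434 → 217 → 652 → 326 → 163 → 490 → 245 → 736 → 368 → 184 → 92 → 46 → 23 → 70 → 35 → 106 → 53 → 160 → 80 → 40 → 20 → 10 → 5 → 16 → 8 → 4 → 2 → 1
Total steps = 45

45 steps


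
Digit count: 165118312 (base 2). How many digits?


165118312 in base 2 = 1001110101111000000101101000
Number of digits = 28

28 digits (base 2)


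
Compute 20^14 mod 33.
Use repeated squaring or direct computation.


20^1 mod 33 = 20
20^2 mod 33 = 4
20^3 mod 33 = 14
20^4 mod 33 = 16
20^5 mod 33 = 23
20^6 mod 33 = 31
20^7 mod 33 = 26
20^8 mod 33 = 25
20^9 mod 33 = 5
20^10 mod 33 = 1
20^11 mod 33 = 20
20^12 mod 33 = 4
20^13 mod 33 = 14
20^14 mod 33 = 16


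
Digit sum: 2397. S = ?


2 + 3 + 9 + 7 = 21


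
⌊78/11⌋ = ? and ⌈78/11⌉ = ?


78/11 = 7.0909
floor = 7
ceil = 8

floor = 7, ceil = 8


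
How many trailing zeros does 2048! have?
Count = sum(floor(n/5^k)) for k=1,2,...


floor(2048/5) = 409
floor(2048/25) = 81
floor(2048/125) = 16
floor(2048/625) = 3
Total = 509

509 trailing zeros


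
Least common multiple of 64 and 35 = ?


GCD(64, 35) = 1
LCM = 64*35/1 = 2240/1 = 2240

LCM = 2240


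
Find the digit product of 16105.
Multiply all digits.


1 × 6 × 1 × 0 × 5 = 0


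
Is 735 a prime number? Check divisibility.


735 / 3 = 245 (exact division)
735 is NOT prime.

No, 735 is not prime


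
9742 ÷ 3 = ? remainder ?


9742 = 3 * 3247 + 1
Check: 9741 + 1 = 9742

q = 3247, r = 1


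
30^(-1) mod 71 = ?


Use the extended Euclidean algorithm on (71, 30); each row r = 71*s + 30*t:
r=71, s=1, t=0
r=30, s=0, t=1
q=2: r=11, s=1, t=-2   [71*(1) + 30*(-2) = 11]
q=2: r=8, s=-2, t=5   [71*(-2) + 30*(5) = 8]
q=1: r=3, s=3, t=-7   [71*(3) + 30*(-7) = 3]
q=2: r=2, s=-8, t=19   [71*(-8) + 30*(19) = 2]
q=1: r=1, s=11, t=-26   [71*(11) + 30*(-26) = 1]
q=2: r=0, s=-30, t=71   [71*(-30) + 30*(71) = 0]
GCD = 1 with t = -26, so 30*(-26) ≡ 1 (mod 71)
Inverse = -26 mod 71 = 45
Check: 30 * 45 = 1350 ≡ 1 (mod 71)

30^(-1) ≡ 45 (mod 71)


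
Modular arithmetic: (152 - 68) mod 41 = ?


152 - 68 = 84
84 mod 41 = 2


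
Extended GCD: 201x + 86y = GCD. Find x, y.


Tabular extended Euclidean (each row: r = 201*s + 86*t):
r=201, s=1, t=0
r=86, s=0, t=1
q=2: r=29, s=1, t=-2   [201*(1) + 86*(-2) = 29]
q=2: r=28, s=-2, t=5   [201*(-2) + 86*(5) = 28]
q=1: r=1, s=3, t=-7   [201*(3) + 86*(-7) = 1]
q=28: r=0, s=-86, t=201   [201*(-86) + 86*(201) = 0]
GCD = 1; from the row with r=1: x=3, y=-7
Check: 201*(3) + 86*(-7) = 603 - 602 = 1

GCD = 1, x = 3, y = -7


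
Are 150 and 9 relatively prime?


Euclidean algorithm:
150 = 16 * 9 + 6
9 = 1 * 6 + 3
6 = 2 * 3 + 0
GCD(150, 9) = 3

No, not coprime (GCD = 3)


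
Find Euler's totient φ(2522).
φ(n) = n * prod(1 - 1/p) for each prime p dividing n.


2522 = 2 × 13 × 97
Prime factors: 2, 13, 97
φ(2522) = 2522 × (1-1/2) × (1-1/13) × (1-1/97)
= 2522 × 1/2 × 12/13 × 96/97 = 1152

φ(2522) = 1152


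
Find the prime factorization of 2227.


2227 / 17 = 131
131 / 131 = 1
2227 = 17 × 131


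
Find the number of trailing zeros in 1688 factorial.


floor(1688/5) = 337
floor(1688/25) = 67
floor(1688/125) = 13
floor(1688/625) = 2
Total = 419

419 trailing zeros


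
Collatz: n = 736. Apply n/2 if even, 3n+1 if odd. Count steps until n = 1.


736 → 368 → 184 → 92 → 46 → 23 → 70 → 35 → 106 → 53 → 160 → 80 → 40 → 20 → 10 → 5 → 16 → 8 → 4 → 2 → 1
Total steps = 20

20 steps


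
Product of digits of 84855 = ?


8 × 4 × 8 × 5 × 5 = 6400


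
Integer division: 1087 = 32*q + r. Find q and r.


1087 = 32 * 33 + 31
Check: 1056 + 31 = 1087

q = 33, r = 31


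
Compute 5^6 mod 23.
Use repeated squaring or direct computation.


5^1 mod 23 = 5
5^2 mod 23 = 2
5^3 mod 23 = 10
5^4 mod 23 = 4
5^5 mod 23 = 20
5^6 mod 23 = 8


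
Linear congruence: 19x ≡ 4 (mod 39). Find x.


GCD(19, 39) = 1, unique solution
a^(-1) mod 39 = 37
x = 37 * 4 mod 39 = 31

x ≡ 31 (mod 39)


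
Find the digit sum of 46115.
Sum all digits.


4 + 6 + 1 + 1 + 5 = 17


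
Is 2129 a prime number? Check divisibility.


Check divisors up to sqrt(2129) = 46.1411
No divisors found.
2129 is prime.

Yes, 2129 is prime


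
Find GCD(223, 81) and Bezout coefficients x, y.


Tabular extended Euclidean (each row: r = 223*s + 81*t):
r=223, s=1, t=0
r=81, s=0, t=1
q=2: r=61, s=1, t=-2   [223*(1) + 81*(-2) = 61]
q=1: r=20, s=-1, t=3   [223*(-1) + 81*(3) = 20]
q=3: r=1, s=4, t=-11   [223*(4) + 81*(-11) = 1]
q=20: r=0, s=-81, t=223   [223*(-81) + 81*(223) = 0]
GCD = 1; from the row with r=1: x=4, y=-11
Check: 223*(4) + 81*(-11) = 892 - 891 = 1

GCD = 1, x = 4, y = -11


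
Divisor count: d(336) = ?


336 = 2^4 × 3^1 × 7^1
d(336) = (4+1) × (1+1) × (1+1) = 20

20 divisors


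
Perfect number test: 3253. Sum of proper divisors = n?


Proper divisors of 3253: 1
Sum = 1 = 1

No, 3253 is not perfect (1 ≠ 3253)


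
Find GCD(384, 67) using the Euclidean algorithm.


384 = 5 * 67 + 49
67 = 1 * 49 + 18
49 = 2 * 18 + 13
18 = 1 * 13 + 5
13 = 2 * 5 + 3
5 = 1 * 3 + 2
3 = 1 * 2 + 1
2 = 2 * 1 + 0
GCD = 1


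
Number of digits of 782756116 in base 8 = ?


782756116 in base 8 = 5651764424
Number of digits = 10

10 digits (base 8)


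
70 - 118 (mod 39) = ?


70 - 118 = -48
-48 mod 39 = 30


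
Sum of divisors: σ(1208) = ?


Divisors of 1208: 1, 2, 4, 8, 151, 302, 604, 1208
Sum = 1 + 2 + 4 + 8 + 151 + 302 + 604 + 1208 = 2280

σ(1208) = 2280


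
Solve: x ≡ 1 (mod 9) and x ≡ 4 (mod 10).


M = 9*10 = 90
M1 = M/9 = 10, M2 = M/10 = 9
M1^(-1) mod 9 = 1, M2^(-1) mod 10 = 9
x = 1*10*1 + 4*9*9 = 334
334 mod 90 = 64
Check: 64 mod 9 = 1 ✓, 64 mod 10 = 4 ✓

x ≡ 64 (mod 90)


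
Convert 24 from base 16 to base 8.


24 (base 16) = 36 (decimal)
36 (decimal) = 44 (base 8)


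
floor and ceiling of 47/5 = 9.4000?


47/5 = 9.4000
floor = 9
ceil = 10

floor = 9, ceil = 10


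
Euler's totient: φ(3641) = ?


3641 = 11 × 331
Prime factors: 11, 331
φ(3641) = 3641 × (1-1/11) × (1-1/331)
= 3641 × 10/11 × 330/331 = 3300

φ(3641) = 3300


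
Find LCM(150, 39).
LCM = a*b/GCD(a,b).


GCD(150, 39) = 3
LCM = 150*39/3 = 5850/3 = 1950

LCM = 1950


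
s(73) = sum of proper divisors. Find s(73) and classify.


Proper divisors: 1
Sum = 1 = 1
1 < 73 → deficient

s(73) = 1 (deficient)


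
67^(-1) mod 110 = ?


Use the extended Euclidean algorithm on (110, 67); each row r = 110*s + 67*t:
r=110, s=1, t=0
r=67, s=0, t=1
q=1: r=43, s=1, t=-1   [110*(1) + 67*(-1) = 43]
q=1: r=24, s=-1, t=2   [110*(-1) + 67*(2) = 24]
q=1: r=19, s=2, t=-3   [110*(2) + 67*(-3) = 19]
q=1: r=5, s=-3, t=5   [110*(-3) + 67*(5) = 5]
q=3: r=4, s=11, t=-18   [110*(11) + 67*(-18) = 4]
q=1: r=1, s=-14, t=23   [110*(-14) + 67*(23) = 1]
q=4: r=0, s=67, t=-110   [110*(67) + 67*(-110) = 0]
GCD = 1 with t = 23, so 67*(23) ≡ 1 (mod 110)
Inverse = 23 mod 110 = 23
Check: 67 * 23 = 1541 ≡ 1 (mod 110)

67^(-1) ≡ 23 (mod 110)


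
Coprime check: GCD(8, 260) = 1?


Euclidean algorithm:
260 = 32 * 8 + 4
8 = 2 * 4 + 0
GCD(8, 260) = 4

No, not coprime (GCD = 4)


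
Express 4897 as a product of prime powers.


4897 / 59 = 83
83 / 83 = 1
4897 = 59 × 83


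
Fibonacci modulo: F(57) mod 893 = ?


F(k) mod 893 for k=1..57:
1, 1, 2, 3, 5, 8, 13, 21, 34, 55, 89, 144, 233, 377, 610, 94, 704, 798, 609, 514, 230, 744, 81, 825, 13, 838, 851, 796, 754, 657, 518, 282, 800, 189, 96, 285, 381, 666, 154, 820, 81, 8, 89, 97, 186, 283, 469, 752, 328, 187, 515, 702, 324, 133, 457, 590, 154
F(57) mod 893 = 154


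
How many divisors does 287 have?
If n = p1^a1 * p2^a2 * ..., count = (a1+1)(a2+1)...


287 = 7^1 × 41^1
d(287) = (1+1) × (1+1) = 4

4 divisors


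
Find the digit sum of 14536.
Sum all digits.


1 + 4 + 5 + 3 + 6 = 19


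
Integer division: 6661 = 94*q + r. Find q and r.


6661 = 94 * 70 + 81
Check: 6580 + 81 = 6661

q = 70, r = 81


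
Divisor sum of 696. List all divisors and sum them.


Divisors of 696: 1, 2, 3, 4, 6, 8, 12, 24, 29, 58, 87, 116, 174, 232, 348, 696
Sum = 1 + 2 + 3 + 4 + 6 + 8 + 12 + 24 + 29 + 58 + 87 + 116 + 174 + 232 + 348 + 696 = 1800

σ(696) = 1800


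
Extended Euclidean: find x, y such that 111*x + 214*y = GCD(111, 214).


Tabular extended Euclidean (each row: r = 111*s + 214*t):
r=111, s=1, t=0
r=214, s=0, t=1
q=0: r=111, s=1, t=0   [111*(1) + 214*(0) = 111]
q=1: r=103, s=-1, t=1   [111*(-1) + 214*(1) = 103]
q=1: r=8, s=2, t=-1   [111*(2) + 214*(-1) = 8]
q=12: r=7, s=-25, t=13   [111*(-25) + 214*(13) = 7]
q=1: r=1, s=27, t=-14   [111*(27) + 214*(-14) = 1]
q=7: r=0, s=-214, t=111   [111*(-214) + 214*(111) = 0]
GCD = 1; from the row with r=1: x=27, y=-14
Check: 111*(27) + 214*(-14) = 2997 - 2996 = 1

GCD = 1, x = 27, y = -14


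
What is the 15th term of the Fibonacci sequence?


Sequence: 1, 1, 2, 3, 5, 8, 13, 21, 34, 55, 89, 144, 233, 377, 610
F(15) = 610


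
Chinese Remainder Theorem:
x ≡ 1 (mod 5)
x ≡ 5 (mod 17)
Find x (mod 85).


M = 5*17 = 85
M1 = M/5 = 17, M2 = M/17 = 5
M1^(-1) mod 5 = 3, M2^(-1) mod 17 = 7
x = 1*17*3 + 5*5*7 = 226
226 mod 85 = 56
Check: 56 mod 5 = 1 ✓, 56 mod 17 = 5 ✓

x ≡ 56 (mod 85)


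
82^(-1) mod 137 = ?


Use the extended Euclidean algorithm on (137, 82); each row r = 137*s + 82*t:
r=137, s=1, t=0
r=82, s=0, t=1
q=1: r=55, s=1, t=-1   [137*(1) + 82*(-1) = 55]
q=1: r=27, s=-1, t=2   [137*(-1) + 82*(2) = 27]
q=2: r=1, s=3, t=-5   [137*(3) + 82*(-5) = 1]
q=27: r=0, s=-82, t=137   [137*(-82) + 82*(137) = 0]
GCD = 1 with t = -5, so 82*(-5) ≡ 1 (mod 137)
Inverse = -5 mod 137 = 132
Check: 82 * 132 = 10824 ≡ 1 (mod 137)

82^(-1) ≡ 132 (mod 137)


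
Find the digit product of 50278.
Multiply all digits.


5 × 0 × 2 × 7 × 8 = 0


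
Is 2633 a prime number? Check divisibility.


Check divisors up to sqrt(2633) = 51.3128
No divisors found.
2633 is prime.

Yes, 2633 is prime


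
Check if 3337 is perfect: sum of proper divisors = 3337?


Proper divisors of 3337: 1, 47, 71
Sum = 1 + 47 + 71 = 119

No, 3337 is not perfect (119 ≠ 3337)


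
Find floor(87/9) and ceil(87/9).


87/9 = 9.6667
floor = 9
ceil = 10

floor = 9, ceil = 10


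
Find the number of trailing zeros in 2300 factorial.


floor(2300/5) = 460
floor(2300/25) = 92
floor(2300/125) = 18
floor(2300/625) = 3
Total = 573

573 trailing zeros


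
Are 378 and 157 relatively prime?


Euclidean algorithm:
378 = 2 * 157 + 64
157 = 2 * 64 + 29
64 = 2 * 29 + 6
29 = 4 * 6 + 5
6 = 1 * 5 + 1
5 = 5 * 1 + 0
GCD(378, 157) = 1

Yes, coprime (GCD = 1)


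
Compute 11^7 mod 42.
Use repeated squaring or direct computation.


11^1 mod 42 = 11
11^2 mod 42 = 37
11^3 mod 42 = 29
11^4 mod 42 = 25
11^5 mod 42 = 23
11^6 mod 42 = 1
11^7 mod 42 = 11


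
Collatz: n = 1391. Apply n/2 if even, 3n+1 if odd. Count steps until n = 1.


1391 → 4174 → 2087 → 6262 → 3131 → 9394 → 4697 → 14092 → 7046 → 3523 → 10570 → 5285 → 15856 → 7928 → 3964 → 1982 → 991 → 2974 → 1487 → 4462 → 2231 → 6694 → 3347 → 10042 → 5021 → 15064 → 7532 → 3766 → 1883 → 5650 → 2825 → 8476 → 4238 → 2119 → 6358 → 3179 → 9538 → 4769 → 14308 → 7154 → 3577 → 10732 → 5366 → 2683 → 8050 → 4025 → 12076 → 6038 → 3019 → 9058 → 4529 → 13588 → 6794 → 3397 → 10192 → 5096 → 2548 → 1274 → 637 → 1912 → 956 → 478 → 239 → 718 → 359 → 1078 → 539 → 1618 → 809 → 2428 → 1214 → 607 → 1822 → 911 → 2734 → 1367 → 4102 → 2051 → 6154 → 3077 → 9232 → 4616 → 2308 → 1154 → 577 → 1732 → 866 → 433 → 1300 → 650 → 325 → 976 → 488 → 244 → 122 → 61 → 184 → 92 → 46 → 23 → 70 → 35 → 106 → 53 → 160 → 80 → 40 → 20 → 10 → 5 → 16 → 8 → 4 → 2 → 1
Total steps = 114

114 steps


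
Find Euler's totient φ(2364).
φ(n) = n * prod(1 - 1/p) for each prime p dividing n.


2364 = 2^2 × 3 × 197
Prime factors: 2, 3, 197
φ(2364) = 2364 × (1-1/2) × (1-1/3) × (1-1/197)
= 2364 × 1/2 × 2/3 × 196/197 = 784

φ(2364) = 784


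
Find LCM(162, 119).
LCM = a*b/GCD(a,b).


GCD(162, 119) = 1
LCM = 162*119/1 = 19278/1 = 19278

LCM = 19278


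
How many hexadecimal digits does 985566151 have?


985566151 in base 16 = 3ABE8BC7
Number of digits = 8

8 digits (base 16)


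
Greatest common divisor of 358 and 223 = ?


358 = 1 * 223 + 135
223 = 1 * 135 + 88
135 = 1 * 88 + 47
88 = 1 * 47 + 41
47 = 1 * 41 + 6
41 = 6 * 6 + 5
6 = 1 * 5 + 1
5 = 5 * 1 + 0
GCD = 1


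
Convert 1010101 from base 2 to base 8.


1010101 (base 2) = 85 (decimal)
85 (decimal) = 125 (base 8)


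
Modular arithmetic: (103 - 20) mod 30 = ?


103 - 20 = 83
83 mod 30 = 23


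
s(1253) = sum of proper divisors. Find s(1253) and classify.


Proper divisors: 1, 7, 179
Sum = 1 + 7 + 179 = 187
187 < 1253 → deficient

s(1253) = 187 (deficient)


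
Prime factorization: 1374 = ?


1374 / 2 = 687
687 / 3 = 229
229 / 229 = 1
1374 = 2 × 3 × 229


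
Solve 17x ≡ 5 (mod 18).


GCD(17, 18) = 1, unique solution
a^(-1) mod 18 = 17
x = 17 * 5 mod 18 = 13

x ≡ 13 (mod 18)


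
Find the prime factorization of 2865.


2865 / 3 = 955
955 / 5 = 191
191 / 191 = 1
2865 = 3 × 5 × 191


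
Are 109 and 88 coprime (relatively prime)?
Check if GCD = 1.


Euclidean algorithm:
109 = 1 * 88 + 21
88 = 4 * 21 + 4
21 = 5 * 4 + 1
4 = 4 * 1 + 0
GCD(109, 88) = 1

Yes, coprime (GCD = 1)


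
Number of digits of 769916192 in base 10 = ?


769916192 has 9 digits in base 10
floor(log10(769916192)) + 1 = floor(8.8864) + 1 = 9

9 digits (base 10)


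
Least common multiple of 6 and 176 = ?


GCD(6, 176) = 2
LCM = 6*176/2 = 1056/2 = 528

LCM = 528


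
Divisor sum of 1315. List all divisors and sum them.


Divisors of 1315: 1, 5, 263, 1315
Sum = 1 + 5 + 263 + 1315 = 1584

σ(1315) = 1584


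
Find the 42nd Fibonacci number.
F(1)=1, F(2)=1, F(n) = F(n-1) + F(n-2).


Sequence: 1, 1, 2, 3, 5, 8, 13, 21, 34, 55, 89, 144, 233, 377, 610, 987, 1597, 2584, 4181, 6765, 10946, 17711, 28657, 46368, 75025, 121393, 196418, 317811, 514229, 832040, 1346269, 2178309, 3524578, 5702887, 9227465, 14930352, 24157817, 39088169, 63245986, 102334155, 165580141, 267914296
F(42) = 267914296


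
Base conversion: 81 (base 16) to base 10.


81 (base 16) = 129 (decimal)
129 (decimal) = 129 (base 10)


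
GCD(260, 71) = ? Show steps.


260 = 3 * 71 + 47
71 = 1 * 47 + 24
47 = 1 * 24 + 23
24 = 1 * 23 + 1
23 = 23 * 1 + 0
GCD = 1


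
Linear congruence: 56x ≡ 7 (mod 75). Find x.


GCD(56, 75) = 1, unique solution
a^(-1) mod 75 = 71
x = 71 * 7 mod 75 = 47

x ≡ 47 (mod 75)


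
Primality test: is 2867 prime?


2867 / 47 = 61 (exact division)
2867 is NOT prime.

No, 2867 is not prime


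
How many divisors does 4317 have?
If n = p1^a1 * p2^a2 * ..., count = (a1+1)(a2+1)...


4317 = 3^1 × 1439^1
d(4317) = (1+1) × (1+1) = 4

4 divisors


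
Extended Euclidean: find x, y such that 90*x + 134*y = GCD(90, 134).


Tabular extended Euclidean (each row: r = 90*s + 134*t):
r=90, s=1, t=0
r=134, s=0, t=1
q=0: r=90, s=1, t=0   [90*(1) + 134*(0) = 90]
q=1: r=44, s=-1, t=1   [90*(-1) + 134*(1) = 44]
q=2: r=2, s=3, t=-2   [90*(3) + 134*(-2) = 2]
q=22: r=0, s=-67, t=45   [90*(-67) + 134*(45) = 0]
GCD = 2; from the row with r=2: x=3, y=-2
Check: 90*(3) + 134*(-2) = 270 - 268 = 2

GCD = 2, x = 3, y = -2


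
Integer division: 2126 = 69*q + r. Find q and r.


2126 = 69 * 30 + 56
Check: 2070 + 56 = 2126

q = 30, r = 56


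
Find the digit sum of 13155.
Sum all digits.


1 + 3 + 1 + 5 + 5 = 15


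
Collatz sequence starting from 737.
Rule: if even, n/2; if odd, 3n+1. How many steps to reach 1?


737 → 2212 → 1106 → 553 → 1660 → 830 → 415 → 1246 → 623 → 1870 → 935 → 2806 → 1403 → 4210 → 2105 → 6316 → 3158 → 1579 → 4738 → 2369 → 7108 → 3554 → 1777 → 5332 → 2666 → 1333 → 4000 → 2000 → 1000 → 500 → 250 → 125 → 376 → 188 → 94 → 47 → 142 → 71 → 214 → 107 → 322 → 161 → 484 → 242 → 121 → 364 → 182 → 91 → 274 → 137 → 412 → 206 → 103 → 310 → 155 → 466 → 233 → 700 → 350 → 175 → 526 → 263 → 790 → 395 → 1186 → 593 → 1780 → 890 → 445 → 1336 → 668 → 334 → 167 → 502 → 251 → 754 → 377 → 1132 → 566 → 283 → 850 → 425 → 1276 → 638 → 319 → 958 → 479 → 1438 → 719 → 2158 → 1079 → 3238 → 1619 → 4858 → 2429 → 7288 → 3644 → 1822 → 911 → 2734 → 1367 → 4102 → 2051 → 6154 → 3077 → 9232 → 4616 → 2308 → 1154 → 577 → 1732 → 866 → 433 → 1300 → 650 → 325 → 976 → 488 → 244 → 122 → 61 → 184 → 92 → 46 → 23 → 70 → 35 → 106 → 53 → 160 → 80 → 40 → 20 → 10 → 5 → 16 → 8 → 4 → 2 → 1
Total steps = 139

139 steps


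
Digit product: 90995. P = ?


9 × 0 × 9 × 9 × 5 = 0


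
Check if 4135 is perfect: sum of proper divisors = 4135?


Proper divisors of 4135: 1, 5, 827
Sum = 1 + 5 + 827 = 833

No, 4135 is not perfect (833 ≠ 4135)


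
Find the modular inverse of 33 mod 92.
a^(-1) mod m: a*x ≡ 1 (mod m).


Use the extended Euclidean algorithm on (92, 33); each row r = 92*s + 33*t:
r=92, s=1, t=0
r=33, s=0, t=1
q=2: r=26, s=1, t=-2   [92*(1) + 33*(-2) = 26]
q=1: r=7, s=-1, t=3   [92*(-1) + 33*(3) = 7]
q=3: r=5, s=4, t=-11   [92*(4) + 33*(-11) = 5]
q=1: r=2, s=-5, t=14   [92*(-5) + 33*(14) = 2]
q=2: r=1, s=14, t=-39   [92*(14) + 33*(-39) = 1]
q=2: r=0, s=-33, t=92   [92*(-33) + 33*(92) = 0]
GCD = 1 with t = -39, so 33*(-39) ≡ 1 (mod 92)
Inverse = -39 mod 92 = 53
Check: 33 * 53 = 1749 ≡ 1 (mod 92)

33^(-1) ≡ 53 (mod 92)


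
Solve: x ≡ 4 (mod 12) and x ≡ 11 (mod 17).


M = 12*17 = 204
M1 = M/12 = 17, M2 = M/17 = 12
M1^(-1) mod 12 = 5, M2^(-1) mod 17 = 10
x = 4*17*5 + 11*12*10 = 1660
1660 mod 204 = 28
Check: 28 mod 12 = 4 ✓, 28 mod 17 = 11 ✓

x ≡ 28 (mod 204)


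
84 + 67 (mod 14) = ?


84 + 67 = 151
151 mod 14 = 11


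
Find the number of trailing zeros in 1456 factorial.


floor(1456/5) = 291
floor(1456/25) = 58
floor(1456/125) = 11
floor(1456/625) = 2
Total = 362

362 trailing zeros


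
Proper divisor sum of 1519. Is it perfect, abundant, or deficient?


Proper divisors: 1, 7, 31, 49, 217
Sum = 1 + 7 + 31 + 49 + 217 = 305
305 < 1519 → deficient

s(1519) = 305 (deficient)


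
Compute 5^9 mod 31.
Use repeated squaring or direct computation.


5^1 mod 31 = 5
5^2 mod 31 = 25
5^3 mod 31 = 1
5^4 mod 31 = 5
5^5 mod 31 = 25
5^6 mod 31 = 1
5^7 mod 31 = 5
5^8 mod 31 = 25
5^9 mod 31 = 1


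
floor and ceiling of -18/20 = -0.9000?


-18/20 = -0.9000
floor = -1
ceil = 0

floor = -1, ceil = 0


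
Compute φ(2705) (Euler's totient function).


2705 = 5 × 541
Prime factors: 5, 541
φ(2705) = 2705 × (1-1/5) × (1-1/541)
= 2705 × 4/5 × 540/541 = 2160

φ(2705) = 2160


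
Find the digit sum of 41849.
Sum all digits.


4 + 1 + 8 + 4 + 9 = 26


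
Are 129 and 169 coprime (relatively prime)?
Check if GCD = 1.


Euclidean algorithm:
169 = 1 * 129 + 40
129 = 3 * 40 + 9
40 = 4 * 9 + 4
9 = 2 * 4 + 1
4 = 4 * 1 + 0
GCD(129, 169) = 1

Yes, coprime (GCD = 1)


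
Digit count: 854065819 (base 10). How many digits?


854065819 has 9 digits in base 10
floor(log10(854065819)) + 1 = floor(8.9315) + 1 = 9

9 digits (base 10)


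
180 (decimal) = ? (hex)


180 (base 10) = 180 (decimal)
180 (decimal) = B4 (base 16)


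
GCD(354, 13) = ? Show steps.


354 = 27 * 13 + 3
13 = 4 * 3 + 1
3 = 3 * 1 + 0
GCD = 1


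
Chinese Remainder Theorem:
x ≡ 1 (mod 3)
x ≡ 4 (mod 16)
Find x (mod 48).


M = 3*16 = 48
M1 = M/3 = 16, M2 = M/16 = 3
M1^(-1) mod 3 = 1, M2^(-1) mod 16 = 11
x = 1*16*1 + 4*3*11 = 148
148 mod 48 = 4
Check: 4 mod 3 = 1 ✓, 4 mod 16 = 4 ✓

x ≡ 4 (mod 48)


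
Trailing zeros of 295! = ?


floor(295/5) = 59
floor(295/25) = 11
floor(295/125) = 2
Total = 72

72 trailing zeros


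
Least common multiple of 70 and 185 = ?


GCD(70, 185) = 5
LCM = 70*185/5 = 12950/5 = 2590

LCM = 2590


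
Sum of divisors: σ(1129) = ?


Divisors of 1129: 1, 1129
Sum = 1 + 1129 = 1130

σ(1129) = 1130


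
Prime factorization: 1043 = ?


1043 / 7 = 149
149 / 149 = 1
1043 = 7 × 149


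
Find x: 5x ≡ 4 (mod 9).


GCD(5, 9) = 1, unique solution
a^(-1) mod 9 = 2
x = 2 * 4 mod 9 = 8

x ≡ 8 (mod 9)


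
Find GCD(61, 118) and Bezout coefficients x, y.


Tabular extended Euclidean (each row: r = 61*s + 118*t):
r=61, s=1, t=0
r=118, s=0, t=1
q=0: r=61, s=1, t=0   [61*(1) + 118*(0) = 61]
q=1: r=57, s=-1, t=1   [61*(-1) + 118*(1) = 57]
q=1: r=4, s=2, t=-1   [61*(2) + 118*(-1) = 4]
q=14: r=1, s=-29, t=15   [61*(-29) + 118*(15) = 1]
q=4: r=0, s=118, t=-61   [61*(118) + 118*(-61) = 0]
GCD = 1; from the row with r=1: x=-29, y=15
Check: 61*(-29) + 118*(15) = -1769 + 1770 = 1

GCD = 1, x = -29, y = 15


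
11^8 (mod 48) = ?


11^1 mod 48 = 11
11^2 mod 48 = 25
11^3 mod 48 = 35
11^4 mod 48 = 1
11^5 mod 48 = 11
11^6 mod 48 = 25
11^7 mod 48 = 35
11^8 mod 48 = 1


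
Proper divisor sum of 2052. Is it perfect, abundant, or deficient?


Proper divisors: 1, 2, 3, 4, 6, 9, 12, 18, 19, 27, 36, 38, 54, 57, 76, 108, 114, 171, 228, 342, 513, 684, 1026
Sum = 1 + 2 + 3 + 4 + 6 + 9 + 12 + 18 + 19 + 27 + 36 + 38 + 54 + 57 + 76 + 108 + 114 + 171 + 228 + 342 + 513 + 684 + 1026 = 3548
3548 > 2052 → abundant

s(2052) = 3548 (abundant)


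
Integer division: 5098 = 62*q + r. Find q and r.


5098 = 62 * 82 + 14
Check: 5084 + 14 = 5098

q = 82, r = 14


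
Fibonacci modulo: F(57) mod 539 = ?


F(k) mod 539 for k=1..57:
1, 1, 2, 3, 5, 8, 13, 21, 34, 55, 89, 144, 233, 377, 71, 448, 519, 428, 408, 297, 166, 463, 90, 14, 104, 118, 222, 340, 23, 363, 386, 210, 57, 267, 324, 52, 376, 428, 265, 154, 419, 34, 453, 487, 401, 349, 211, 21, 232, 253, 485, 199, 145, 344, 489, 294, 244
F(57) mod 539 = 244


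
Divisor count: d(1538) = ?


1538 = 2^1 × 769^1
d(1538) = (1+1) × (1+1) = 4

4 divisors


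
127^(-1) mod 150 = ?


Use the extended Euclidean algorithm on (150, 127); each row r = 150*s + 127*t:
r=150, s=1, t=0
r=127, s=0, t=1
q=1: r=23, s=1, t=-1   [150*(1) + 127*(-1) = 23]
q=5: r=12, s=-5, t=6   [150*(-5) + 127*(6) = 12]
q=1: r=11, s=6, t=-7   [150*(6) + 127*(-7) = 11]
q=1: r=1, s=-11, t=13   [150*(-11) + 127*(13) = 1]
q=11: r=0, s=127, t=-150   [150*(127) + 127*(-150) = 0]
GCD = 1 with t = 13, so 127*(13) ≡ 1 (mod 150)
Inverse = 13 mod 150 = 13
Check: 127 * 13 = 1651 ≡ 1 (mod 150)

127^(-1) ≡ 13 (mod 150)


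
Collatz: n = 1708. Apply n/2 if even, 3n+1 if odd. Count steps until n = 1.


1708 → 854 → 427 → 1282 → 641 → 1924 → 962 → 481 → 1444 → 722 → 361 → 1084 → 542 → 271 → 814 → 407 → 1222 → 611 → 1834 → 917 → 2752 → 1376 → 688 → 344 → 172 → 86 → 43 → 130 → 65 → 196 → 98 → 49 → 148 → 74 → 37 → 112 → 56 → 28 → 14 → 7 → 22 → 11 → 34 → 17 → 52 → 26 → 13 → 40 → 20 → 10 → 5 → 16 → 8 → 4 → 2 → 1
Total steps = 55

55 steps


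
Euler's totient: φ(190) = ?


190 = 2 × 5 × 19
Prime factors: 2, 5, 19
φ(190) = 190 × (1-1/2) × (1-1/5) × (1-1/19)
= 190 × 1/2 × 4/5 × 18/19 = 72

φ(190) = 72


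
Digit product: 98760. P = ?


9 × 8 × 7 × 6 × 0 = 0


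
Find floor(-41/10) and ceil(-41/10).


-41/10 = -4.1000
floor = -5
ceil = -4

floor = -5, ceil = -4


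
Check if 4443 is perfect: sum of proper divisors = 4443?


Proper divisors of 4443: 1, 3, 1481
Sum = 1 + 3 + 1481 = 1485

No, 4443 is not perfect (1485 ≠ 4443)


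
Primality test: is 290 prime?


290 / 2 = 145 (exact division)
290 is NOT prime.

No, 290 is not prime


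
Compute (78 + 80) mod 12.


78 + 80 = 158
158 mod 12 = 2


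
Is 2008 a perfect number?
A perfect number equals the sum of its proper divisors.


Proper divisors of 2008: 1, 2, 4, 8, 251, 502, 1004
Sum = 1 + 2 + 4 + 8 + 251 + 502 + 1004 = 1772

No, 2008 is not perfect (1772 ≠ 2008)


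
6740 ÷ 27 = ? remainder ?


6740 = 27 * 249 + 17
Check: 6723 + 17 = 6740

q = 249, r = 17


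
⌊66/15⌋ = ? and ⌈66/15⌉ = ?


66/15 = 4.4000
floor = 4
ceil = 5

floor = 4, ceil = 5


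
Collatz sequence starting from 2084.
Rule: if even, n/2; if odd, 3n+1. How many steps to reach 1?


2084 → 1042 → 521 → 1564 → 782 → 391 → 1174 → 587 → 1762 → 881 → 2644 → 1322 → 661 → 1984 → 992 → 496 → 248 → 124 → 62 → 31 → 94 → 47 → 142 → 71 → 214 → 107 → 322 → 161 → 484 → 242 → 121 → 364 → 182 → 91 → 274 → 137 → 412 → 206 → 103 → 310 → 155 → 466 → 233 → 700 → 350 → 175 → 526 → 263 → 790 → 395 → 1186 → 593 → 1780 → 890 → 445 → 1336 → 668 → 334 → 167 → 502 → 251 → 754 → 377 → 1132 → 566 → 283 → 850 → 425 → 1276 → 638 → 319 → 958 → 479 → 1438 → 719 → 2158 → 1079 → 3238 → 1619 → 4858 → 2429 → 7288 → 3644 → 1822 → 911 → 2734 → 1367 → 4102 → 2051 → 6154 → 3077 → 9232 → 4616 → 2308 → 1154 → 577 → 1732 → 866 → 433 → 1300 → 650 → 325 → 976 → 488 → 244 → 122 → 61 → 184 → 92 → 46 → 23 → 70 → 35 → 106 → 53 → 160 → 80 → 40 → 20 → 10 → 5 → 16 → 8 → 4 → 2 → 1
Total steps = 125

125 steps


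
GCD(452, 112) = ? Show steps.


452 = 4 * 112 + 4
112 = 28 * 4 + 0
GCD = 4


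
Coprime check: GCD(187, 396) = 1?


Euclidean algorithm:
396 = 2 * 187 + 22
187 = 8 * 22 + 11
22 = 2 * 11 + 0
GCD(187, 396) = 11

No, not coprime (GCD = 11)


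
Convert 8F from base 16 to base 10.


8F (base 16) = 143 (decimal)
143 (decimal) = 143 (base 10)


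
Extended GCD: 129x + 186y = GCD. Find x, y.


Tabular extended Euclidean (each row: r = 129*s + 186*t):
r=129, s=1, t=0
r=186, s=0, t=1
q=0: r=129, s=1, t=0   [129*(1) + 186*(0) = 129]
q=1: r=57, s=-1, t=1   [129*(-1) + 186*(1) = 57]
q=2: r=15, s=3, t=-2   [129*(3) + 186*(-2) = 15]
q=3: r=12, s=-10, t=7   [129*(-10) + 186*(7) = 12]
q=1: r=3, s=13, t=-9   [129*(13) + 186*(-9) = 3]
q=4: r=0, s=-62, t=43   [129*(-62) + 186*(43) = 0]
GCD = 3; from the row with r=3: x=13, y=-9
Check: 129*(13) + 186*(-9) = 1677 - 1674 = 3

GCD = 3, x = 13, y = -9
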